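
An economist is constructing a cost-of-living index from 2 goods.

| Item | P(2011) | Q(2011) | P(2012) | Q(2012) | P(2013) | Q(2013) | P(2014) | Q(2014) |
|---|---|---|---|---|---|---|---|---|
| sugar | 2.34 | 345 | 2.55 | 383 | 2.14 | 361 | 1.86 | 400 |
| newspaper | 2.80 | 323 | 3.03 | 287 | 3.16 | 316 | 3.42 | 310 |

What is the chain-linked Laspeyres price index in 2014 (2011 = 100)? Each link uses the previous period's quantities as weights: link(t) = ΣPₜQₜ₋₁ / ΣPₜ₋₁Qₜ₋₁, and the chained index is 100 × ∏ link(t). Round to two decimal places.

100.45

Link 2011→2012:
ΣP(2012)Q(2011) = 2.55×345 + 3.03×323 = 879.75 + 978.69 = 1858.44
ΣP(2011)Q(2011) = 2.34×345 + 2.80×323 = 807.3 + 904.4 = 1711.7
link = 1858.44/1711.7 = 1.085728
Link 2012→2013:
ΣP(2013)Q(2012) = 2.14×383 + 3.16×287 = 819.62 + 906.92 = 1726.54
ΣP(2012)Q(2012) = 2.55×383 + 3.03×287 = 976.65 + 869.61 = 1846.26
link = 1726.54/1846.26 = 0.935155
Link 2013→2014:
ΣP(2014)Q(2013) = 1.86×361 + 3.42×316 = 671.46 + 1080.72 = 1752.18
ΣP(2013)Q(2013) = 2.14×361 + 3.16×316 = 772.54 + 998.56 = 1771.1
link = 1752.18/1771.1 = 0.989317
Chained index = 100 × 1.085728 × 0.935155 × 0.989317 = 100.4478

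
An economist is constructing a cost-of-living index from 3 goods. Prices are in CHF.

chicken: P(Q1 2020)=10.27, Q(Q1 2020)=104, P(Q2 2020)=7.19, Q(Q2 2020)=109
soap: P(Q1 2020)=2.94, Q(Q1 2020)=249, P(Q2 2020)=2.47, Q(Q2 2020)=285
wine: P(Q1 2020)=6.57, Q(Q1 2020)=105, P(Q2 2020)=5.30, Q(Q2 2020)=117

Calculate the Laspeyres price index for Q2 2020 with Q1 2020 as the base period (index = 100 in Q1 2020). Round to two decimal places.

77.08

Laspeyres price index uses base-period quantities as weights.
ΣP(Q2 2020)·Q(Q1 2020) = 7.19×104 + 2.47×249 + 5.30×105 = 747.76 + 615.03 + 556.5 = 1919.29
ΣP(Q1 2020)·Q(Q1 2020) = 10.27×104 + 2.94×249 + 6.57×105 = 1068.08 + 732.06 + 689.85 = 2489.99
Index = 1919.29 / 2489.99 × 100 = 77.0802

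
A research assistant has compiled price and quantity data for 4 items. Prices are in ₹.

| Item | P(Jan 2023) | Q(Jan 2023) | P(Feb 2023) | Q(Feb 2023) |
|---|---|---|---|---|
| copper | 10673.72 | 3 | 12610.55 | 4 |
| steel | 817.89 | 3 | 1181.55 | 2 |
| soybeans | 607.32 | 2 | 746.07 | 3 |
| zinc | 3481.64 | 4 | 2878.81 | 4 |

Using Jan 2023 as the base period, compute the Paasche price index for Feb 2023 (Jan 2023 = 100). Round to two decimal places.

110.79

Paasche price index uses current-period quantities as weights.
ΣP(Feb 2023)·Q(Feb 2023) = 12610.55×4 + 1181.55×2 + 746.07×3 + 2878.81×4 = 50442.2 + 2363.1 + 2238.21 + 11515.24 = 66558.75
ΣP(Jan 2023)·Q(Feb 2023) = 10673.72×4 + 817.89×2 + 607.32×3 + 3481.64×4 = 42694.88 + 1635.78 + 1821.96 + 13926.56 = 60079.18
Index = 66558.75 / 60079.18 × 100 = 110.7851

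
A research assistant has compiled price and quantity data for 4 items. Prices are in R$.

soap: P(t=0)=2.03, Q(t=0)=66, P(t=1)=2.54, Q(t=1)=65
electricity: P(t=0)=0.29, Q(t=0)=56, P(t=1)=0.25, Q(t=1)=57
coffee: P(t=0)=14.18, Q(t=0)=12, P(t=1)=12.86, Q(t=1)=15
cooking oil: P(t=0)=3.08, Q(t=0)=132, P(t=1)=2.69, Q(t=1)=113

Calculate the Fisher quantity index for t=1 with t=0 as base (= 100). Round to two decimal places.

Laspeyres component (base-period weights):
ΣP(t=0)Q(t=1) = 2.03×65 + 0.29×57 + 14.18×15 + 3.08×113 = 131.95 + 16.53 + 212.7 + 348.04 = 709.22
ΣP(t=0)Q(t=0) = 2.03×66 + 0.29×56 + 14.18×12 + 3.08×132 = 133.98 + 16.24 + 170.16 + 406.56 = 726.94
L = 709.22 / 726.94 × 100 = 97.5624
Paasche component (current-period weights):
ΣP(t=1)Q(t=1) = 2.54×65 + 0.25×57 + 12.86×15 + 2.69×113 = 165.1 + 14.25 + 192.9 + 303.97 = 676.22
ΣP(t=1)Q(t=0) = 2.54×66 + 0.25×56 + 12.86×12 + 2.69×132 = 167.64 + 14 + 154.32 + 355.08 = 691.04
P = 676.22 / 691.04 × 100 = 97.8554
Fisher = √(L × P) = √(97.5624 × 97.8554) = 97.7088

97.71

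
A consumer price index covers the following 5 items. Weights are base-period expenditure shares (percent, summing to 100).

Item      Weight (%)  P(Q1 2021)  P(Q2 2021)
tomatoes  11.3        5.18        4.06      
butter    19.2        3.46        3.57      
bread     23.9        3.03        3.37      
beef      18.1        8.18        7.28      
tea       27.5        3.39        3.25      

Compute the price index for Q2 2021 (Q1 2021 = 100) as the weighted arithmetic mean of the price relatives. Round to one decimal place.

tomatoes: 11.3 × (4.06/5.18) = 11.3 × 0.783784 = 8.8568
butter: 19.2 × (3.57/3.46) = 19.2 × 1.031792 = 19.8104
bread: 23.9 × (3.37/3.03) = 23.9 × 1.112211 = 26.5818
beef: 18.1 × (7.28/8.18) = 18.1 × 0.889976 = 16.1086
tea: 27.5 × (3.25/3.39) = 27.5 × 0.958702 = 26.3643
Index = Σ wᵢ·(p₁ᵢ/p₀ᵢ) = 8.8568 + 19.8104 + 26.5818 + 16.1086 + 26.3643 = 97.7219

97.7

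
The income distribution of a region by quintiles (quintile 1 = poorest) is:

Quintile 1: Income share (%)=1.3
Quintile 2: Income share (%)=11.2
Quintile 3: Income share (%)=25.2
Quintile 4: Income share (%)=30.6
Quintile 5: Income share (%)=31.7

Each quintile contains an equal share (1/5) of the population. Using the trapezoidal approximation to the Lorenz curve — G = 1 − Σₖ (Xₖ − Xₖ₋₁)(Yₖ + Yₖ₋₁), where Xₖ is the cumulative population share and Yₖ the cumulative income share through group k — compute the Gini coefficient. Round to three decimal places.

0.321

Cumulative income shares Yₖ: 0.0130, 0.1250, 0.3770, 0.6830, 1.0000
Σ (Xₖ−Xₖ₋₁)(Yₖ+Yₖ₋₁) = (1/5)(0.0130+0.0000) + (1/5)(0.1250+0.0130) + (1/5)(0.3770+0.1250) + (1/5)(0.6830+0.3770) + (1/5)(1.0000+0.6830)
  = 0.0026 + 0.0276 + 0.1004 + 0.2120 + 0.3366 = 0.6792
G = 1 − 0.6792 = 0.3208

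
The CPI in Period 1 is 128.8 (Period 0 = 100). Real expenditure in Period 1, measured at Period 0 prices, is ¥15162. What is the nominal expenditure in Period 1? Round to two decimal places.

Nominal = Real × (Index/100) = 15162 × (128.8/100)
        = 15162 × 1.288 = 19528.6560

19528.66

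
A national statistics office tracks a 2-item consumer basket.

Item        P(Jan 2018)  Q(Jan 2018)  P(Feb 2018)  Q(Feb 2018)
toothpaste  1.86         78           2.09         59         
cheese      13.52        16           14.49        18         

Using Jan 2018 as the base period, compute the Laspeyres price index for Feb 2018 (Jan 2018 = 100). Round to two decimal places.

Laspeyres price index uses base-period quantities as weights.
ΣP(Feb 2018)·Q(Jan 2018) = 2.09×78 + 14.49×16 = 163.02 + 231.84 = 394.86
ΣP(Jan 2018)·Q(Jan 2018) = 1.86×78 + 13.52×16 = 145.08 + 216.32 = 361.4
Index = 394.86 / 361.4 × 100 = 109.2584

109.26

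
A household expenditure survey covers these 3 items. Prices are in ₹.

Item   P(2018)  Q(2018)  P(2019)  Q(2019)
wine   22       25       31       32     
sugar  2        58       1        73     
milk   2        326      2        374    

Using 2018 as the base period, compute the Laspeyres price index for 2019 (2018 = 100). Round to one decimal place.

Laspeyres price index uses base-period quantities as weights.
ΣP(2019)·Q(2018) = 31×25 + 1×58 + 2×326 = 775 + 58 + 652 = 1485
ΣP(2018)·Q(2018) = 22×25 + 2×58 + 2×326 = 550 + 116 + 652 = 1318
Index = 1485 / 1318 × 100 = 112.6707

112.7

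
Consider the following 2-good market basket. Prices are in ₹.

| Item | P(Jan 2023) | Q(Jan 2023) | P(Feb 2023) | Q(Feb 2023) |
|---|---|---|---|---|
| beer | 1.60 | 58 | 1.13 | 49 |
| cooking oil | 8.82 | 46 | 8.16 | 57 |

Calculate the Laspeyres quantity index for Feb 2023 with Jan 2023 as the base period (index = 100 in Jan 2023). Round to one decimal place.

Laspeyres quantity index uses base-period prices as weights.
ΣP(Jan 2023)·Q(Feb 2023) = 1.60×49 + 8.82×57 = 78.4 + 502.74 = 581.14
ΣP(Jan 2023)·Q(Jan 2023) = 1.60×58 + 8.82×46 = 92.8 + 405.72 = 498.52
Index = 581.14 / 498.52 × 100 = 116.5731

116.6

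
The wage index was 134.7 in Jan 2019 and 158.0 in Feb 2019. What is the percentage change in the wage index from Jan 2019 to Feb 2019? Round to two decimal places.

Change = (158.0 − 134.7) / 134.7 × 100
       = 23.3 / 134.7 × 100 = 17.2977%

17.30%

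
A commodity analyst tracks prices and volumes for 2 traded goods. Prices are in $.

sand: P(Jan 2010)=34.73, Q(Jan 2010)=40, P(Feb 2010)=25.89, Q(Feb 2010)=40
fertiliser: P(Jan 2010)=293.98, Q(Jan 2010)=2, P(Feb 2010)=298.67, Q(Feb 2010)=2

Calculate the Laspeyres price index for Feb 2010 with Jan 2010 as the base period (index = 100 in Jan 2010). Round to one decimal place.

Laspeyres price index uses base-period quantities as weights.
ΣP(Feb 2010)·Q(Jan 2010) = 25.89×40 + 298.67×2 = 1035.6 + 597.34 = 1632.94
ΣP(Jan 2010)·Q(Jan 2010) = 34.73×40 + 293.98×2 = 1389.2 + 587.96 = 1977.16
Index = 1632.94 / 1977.16 × 100 = 82.5902

82.6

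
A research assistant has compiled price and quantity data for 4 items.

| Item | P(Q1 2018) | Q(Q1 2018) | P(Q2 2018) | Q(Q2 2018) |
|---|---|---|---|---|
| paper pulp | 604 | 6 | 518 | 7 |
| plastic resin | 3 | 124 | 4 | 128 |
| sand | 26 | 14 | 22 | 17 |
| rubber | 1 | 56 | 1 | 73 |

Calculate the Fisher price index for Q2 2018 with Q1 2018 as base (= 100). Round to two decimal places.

89.64

Laspeyres component (base-period weights):
ΣP(Q2 2018)Q(Q1 2018) = 518×6 + 4×124 + 22×14 + 1×56 = 3108 + 496 + 308 + 56 = 3968
ΣP(Q1 2018)Q(Q1 2018) = 604×6 + 3×124 + 26×14 + 1×56 = 3624 + 372 + 364 + 56 = 4416
L = 3968 / 4416 × 100 = 89.8551
Paasche component (current-period weights):
ΣP(Q2 2018)Q(Q2 2018) = 518×7 + 4×128 + 22×17 + 1×73 = 3626 + 512 + 374 + 73 = 4585
ΣP(Q1 2018)Q(Q2 2018) = 604×7 + 3×128 + 26×17 + 1×73 = 4228 + 384 + 442 + 73 = 5127
P = 4585 / 5127 × 100 = 89.4285
Fisher = √(L × P) = √(89.8551 × 89.4285) = 89.6415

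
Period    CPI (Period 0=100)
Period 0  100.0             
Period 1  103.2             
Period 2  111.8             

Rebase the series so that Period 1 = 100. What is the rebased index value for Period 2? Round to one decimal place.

Rebased(Period 2) = 111.8 / 103.2 × 100 = 108.3333

108.3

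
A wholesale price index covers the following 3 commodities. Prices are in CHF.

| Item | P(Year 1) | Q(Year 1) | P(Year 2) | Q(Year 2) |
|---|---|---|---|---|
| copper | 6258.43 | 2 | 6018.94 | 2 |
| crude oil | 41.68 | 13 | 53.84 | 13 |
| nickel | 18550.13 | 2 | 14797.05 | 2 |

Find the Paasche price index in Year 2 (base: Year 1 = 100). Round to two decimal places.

84.40

Paasche price index uses current-period quantities as weights.
ΣP(Year 2)·Q(Year 2) = 6018.94×2 + 53.84×13 + 14797.05×2 = 12037.88 + 699.92 + 29594.1 = 42331.9
ΣP(Year 1)·Q(Year 2) = 6258.43×2 + 41.68×13 + 18550.13×2 = 12516.86 + 541.84 + 37100.26 = 50158.96
Index = 42331.9 / 50158.96 × 100 = 84.3955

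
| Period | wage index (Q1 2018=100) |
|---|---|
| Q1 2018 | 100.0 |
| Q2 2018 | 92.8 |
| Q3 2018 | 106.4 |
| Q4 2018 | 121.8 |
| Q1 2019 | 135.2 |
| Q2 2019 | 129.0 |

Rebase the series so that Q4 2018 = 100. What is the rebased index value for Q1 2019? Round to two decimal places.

Rebased(Q1 2019) = 135.2 / 121.8 × 100 = 111.0016

111.00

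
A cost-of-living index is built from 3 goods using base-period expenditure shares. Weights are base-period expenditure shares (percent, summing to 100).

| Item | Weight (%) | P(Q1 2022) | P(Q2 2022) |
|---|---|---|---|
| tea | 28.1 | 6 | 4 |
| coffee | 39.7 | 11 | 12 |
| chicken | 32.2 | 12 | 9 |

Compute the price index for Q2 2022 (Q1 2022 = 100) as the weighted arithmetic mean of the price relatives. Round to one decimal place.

86.2

tea: 28.1 × (4/6) = 28.1 × 0.666667 = 18.7333
coffee: 39.7 × (12/11) = 39.7 × 1.090909 = 43.3091
chicken: 32.2 × (9/12) = 32.2 × 0.750000 = 24.1500
Index = Σ wᵢ·(p₁ᵢ/p₀ᵢ) = 18.7333 + 43.3091 + 24.1500 = 86.1924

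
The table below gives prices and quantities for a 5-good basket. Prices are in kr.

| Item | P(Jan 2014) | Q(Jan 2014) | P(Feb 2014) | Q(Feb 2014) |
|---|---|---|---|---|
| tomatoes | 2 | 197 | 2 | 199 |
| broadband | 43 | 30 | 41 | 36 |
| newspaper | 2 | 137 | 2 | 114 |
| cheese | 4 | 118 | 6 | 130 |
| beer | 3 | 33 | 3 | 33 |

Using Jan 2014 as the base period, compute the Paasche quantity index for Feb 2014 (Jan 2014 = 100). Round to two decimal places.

Paasche quantity index uses current-period prices as weights.
ΣP(Feb 2014)·Q(Feb 2014) = 2×199 + 41×36 + 2×114 + 6×130 + 3×33 = 398 + 1476 + 228 + 780 + 99 = 2981
ΣP(Feb 2014)·Q(Jan 2014) = 2×197 + 41×30 + 2×137 + 6×118 + 3×33 = 394 + 1230 + 274 + 708 + 99 = 2705
Index = 2981 / 2705 × 100 = 110.2033

110.20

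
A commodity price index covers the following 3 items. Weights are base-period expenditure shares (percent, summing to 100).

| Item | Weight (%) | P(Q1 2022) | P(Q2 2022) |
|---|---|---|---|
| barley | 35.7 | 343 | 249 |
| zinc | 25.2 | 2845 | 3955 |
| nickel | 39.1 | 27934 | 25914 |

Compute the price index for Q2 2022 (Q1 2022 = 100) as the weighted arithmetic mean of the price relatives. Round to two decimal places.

97.22

barley: 35.7 × (249/343) = 35.7 × 0.725948 = 25.9163
zinc: 25.2 × (3955/2845) = 25.2 × 1.390158 = 35.0320
nickel: 39.1 × (25914/27934) = 39.1 × 0.927687 = 36.2725
Index = Σ wᵢ·(p₁ᵢ/p₀ᵢ) = 25.9163 + 35.0320 + 36.2725 = 97.2209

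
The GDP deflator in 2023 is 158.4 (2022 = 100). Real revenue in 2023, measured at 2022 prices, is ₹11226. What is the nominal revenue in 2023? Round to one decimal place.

17782.0

Nominal = Real × (Index/100) = 11226 × (158.4/100)
        = 11226 × 1.584 = 17781.9840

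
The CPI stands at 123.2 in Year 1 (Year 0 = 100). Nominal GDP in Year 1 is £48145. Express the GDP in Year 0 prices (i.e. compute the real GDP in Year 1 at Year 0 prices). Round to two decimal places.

Real = Nominal ÷ (Index/100) = 48145 ÷ (123.2/100)
     = 48145 ÷ 1.232 = 39078.7338

39078.73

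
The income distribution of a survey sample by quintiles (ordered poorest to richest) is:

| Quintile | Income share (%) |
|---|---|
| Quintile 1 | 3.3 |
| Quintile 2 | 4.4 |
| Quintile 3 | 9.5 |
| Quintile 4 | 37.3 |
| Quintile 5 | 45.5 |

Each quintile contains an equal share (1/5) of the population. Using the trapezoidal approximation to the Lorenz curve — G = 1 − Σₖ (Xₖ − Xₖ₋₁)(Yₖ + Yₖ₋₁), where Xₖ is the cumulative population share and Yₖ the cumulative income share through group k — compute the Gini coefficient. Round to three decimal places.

0.469

Cumulative income shares Yₖ: 0.0330, 0.0770, 0.1720, 0.5450, 1.0000
Σ (Xₖ−Xₖ₋₁)(Yₖ+Yₖ₋₁) = (1/5)(0.0330+0.0000) + (1/5)(0.0770+0.0330) + (1/5)(0.1720+0.0770) + (1/5)(0.5450+0.1720) + (1/5)(1.0000+0.5450)
  = 0.0066 + 0.0220 + 0.0498 + 0.1434 + 0.3090 = 0.5308
G = 1 − 0.5308 = 0.4692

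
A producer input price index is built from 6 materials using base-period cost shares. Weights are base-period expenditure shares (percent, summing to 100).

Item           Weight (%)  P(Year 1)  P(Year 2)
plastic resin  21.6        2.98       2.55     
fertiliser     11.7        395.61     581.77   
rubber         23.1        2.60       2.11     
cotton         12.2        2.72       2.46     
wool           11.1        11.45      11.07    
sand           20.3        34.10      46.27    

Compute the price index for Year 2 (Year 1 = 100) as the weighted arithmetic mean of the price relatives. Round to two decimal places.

plastic resin: 21.6 × (2.55/2.98) = 21.6 × 0.855705 = 18.4832
fertiliser: 11.7 × (581.77/395.61) = 11.7 × 1.470564 = 17.2056
rubber: 23.1 × (2.11/2.60) = 23.1 × 0.811538 = 18.7465
cotton: 12.2 × (2.46/2.72) = 12.2 × 0.904412 = 11.0338
wool: 11.1 × (11.07/11.45) = 11.1 × 0.966812 = 10.7316
sand: 20.3 × (46.27/34.10) = 20.3 × 1.356891 = 27.5449
Index = Σ wᵢ·(p₁ᵢ/p₀ᵢ) = 18.4832 + 17.2056 + 18.7465 + 11.0338 + 10.7316 + 27.5449 = 103.7457

103.75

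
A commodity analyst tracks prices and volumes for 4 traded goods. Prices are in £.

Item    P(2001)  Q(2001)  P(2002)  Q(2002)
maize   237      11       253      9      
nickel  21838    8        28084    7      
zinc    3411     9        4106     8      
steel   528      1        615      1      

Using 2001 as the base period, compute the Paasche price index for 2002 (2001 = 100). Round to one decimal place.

Paasche price index uses current-period quantities as weights.
ΣP(2002)·Q(2002) = 253×9 + 28084×7 + 4106×8 + 615×1 = 2277 + 196588 + 32848 + 615 = 232328
ΣP(2001)·Q(2002) = 237×9 + 21838×7 + 3411×8 + 528×1 = 2133 + 152866 + 27288 + 528 = 182815
Index = 232328 / 182815 × 100 = 127.0837

127.1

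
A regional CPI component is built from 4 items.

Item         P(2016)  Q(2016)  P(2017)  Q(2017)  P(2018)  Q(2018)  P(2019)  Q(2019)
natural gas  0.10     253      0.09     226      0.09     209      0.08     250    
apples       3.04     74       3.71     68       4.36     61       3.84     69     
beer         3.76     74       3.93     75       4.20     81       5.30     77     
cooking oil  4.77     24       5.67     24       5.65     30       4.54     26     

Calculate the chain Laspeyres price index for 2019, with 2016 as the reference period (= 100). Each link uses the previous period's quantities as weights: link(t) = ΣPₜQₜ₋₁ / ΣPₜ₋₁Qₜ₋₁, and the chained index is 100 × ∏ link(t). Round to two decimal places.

Link 2016→2017:
ΣP(2017)Q(2016) = 0.09×253 + 3.71×74 + 3.93×74 + 5.67×24 = 22.77 + 274.54 + 290.82 + 136.08 = 724.21
ΣP(2016)Q(2016) = 0.10×253 + 3.04×74 + 3.76×74 + 4.77×24 = 25.3 + 224.96 + 278.24 + 114.48 = 642.98
link = 724.21/642.98 = 1.126334
Link 2017→2018:
ΣP(2018)Q(2017) = 0.09×226 + 4.36×68 + 4.20×75 + 5.65×24 = 20.34 + 296.48 + 315 + 135.6 = 767.42
ΣP(2017)Q(2017) = 0.09×226 + 3.71×68 + 3.93×75 + 5.67×24 = 20.34 + 252.28 + 294.75 + 136.08 = 703.45
link = 767.42/703.45 = 1.090938
Link 2018→2019:
ΣP(2019)Q(2018) = 0.08×209 + 3.84×61 + 5.30×81 + 4.54×30 = 16.72 + 234.24 + 429.3 + 136.2 = 816.46
ΣP(2018)Q(2018) = 0.09×209 + 4.36×61 + 4.20×81 + 5.65×30 = 18.81 + 265.96 + 340.2 + 169.5 = 794.47
link = 816.46/794.47 = 1.027679
Chained index = 100 × 1.126334 × 1.090938 × 1.027679 = 126.2770

126.28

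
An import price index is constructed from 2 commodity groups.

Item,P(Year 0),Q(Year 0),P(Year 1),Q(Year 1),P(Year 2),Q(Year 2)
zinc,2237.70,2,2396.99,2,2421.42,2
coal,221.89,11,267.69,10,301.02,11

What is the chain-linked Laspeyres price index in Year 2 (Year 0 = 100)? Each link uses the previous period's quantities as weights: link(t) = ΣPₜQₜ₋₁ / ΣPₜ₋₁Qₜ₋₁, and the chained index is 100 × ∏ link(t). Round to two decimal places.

117.61

Link Year 0→Year 1:
ΣP(Year 1)Q(Year 0) = 2396.99×2 + 267.69×11 = 4793.98 + 2944.59 = 7738.57
ΣP(Year 0)Q(Year 0) = 2237.70×2 + 221.89×11 = 4475.4 + 2440.79 = 6916.19
link = 7738.57/6916.19 = 1.118907
Link Year 1→Year 2:
ΣP(Year 2)Q(Year 1) = 2421.42×2 + 301.02×10 = 4842.84 + 3010.2 = 7853.04
ΣP(Year 1)Q(Year 1) = 2396.99×2 + 267.69×10 = 4793.98 + 2676.9 = 7470.88
link = 7853.04/7470.88 = 1.051153
Chained index = 100 × 1.118907 × 1.051153 = 117.6142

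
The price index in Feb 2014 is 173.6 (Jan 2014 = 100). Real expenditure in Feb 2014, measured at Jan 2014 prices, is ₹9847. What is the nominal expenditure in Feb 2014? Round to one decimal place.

17094.4

Nominal = Real × (Index/100) = 9847 × (173.6/100)
        = 9847 × 1.736 = 17094.3920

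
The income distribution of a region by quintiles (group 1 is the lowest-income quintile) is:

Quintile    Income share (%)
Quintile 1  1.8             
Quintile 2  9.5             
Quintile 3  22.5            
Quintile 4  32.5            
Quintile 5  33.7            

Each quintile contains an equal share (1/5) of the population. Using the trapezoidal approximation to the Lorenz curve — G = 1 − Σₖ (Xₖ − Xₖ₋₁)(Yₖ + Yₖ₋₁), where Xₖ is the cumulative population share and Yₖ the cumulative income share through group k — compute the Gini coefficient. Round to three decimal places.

0.347

Cumulative income shares Yₖ: 0.0180, 0.1130, 0.3380, 0.6630, 1.0000
Σ (Xₖ−Xₖ₋₁)(Yₖ+Yₖ₋₁) = (1/5)(0.0180+0.0000) + (1/5)(0.1130+0.0180) + (1/5)(0.3380+0.1130) + (1/5)(0.6630+0.3380) + (1/5)(1.0000+0.6630)
  = 0.0036 + 0.0262 + 0.0902 + 0.2002 + 0.3326 = 0.6528
G = 1 − 0.6528 = 0.3472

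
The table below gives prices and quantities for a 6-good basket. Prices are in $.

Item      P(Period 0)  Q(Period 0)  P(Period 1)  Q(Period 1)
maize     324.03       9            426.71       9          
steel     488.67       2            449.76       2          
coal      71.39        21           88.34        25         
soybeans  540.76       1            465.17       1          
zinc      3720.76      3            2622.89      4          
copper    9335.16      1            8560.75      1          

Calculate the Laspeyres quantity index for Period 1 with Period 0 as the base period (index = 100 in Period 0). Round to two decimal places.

115.16

Laspeyres quantity index uses base-period prices as weights.
ΣP(Period 0)·Q(Period 1) = 324.03×9 + 488.67×2 + 71.39×25 + 540.76×1 + 3720.76×4 + 9335.16×1 = 2916.27 + 977.34 + 1784.75 + 540.76 + 14883.04 + 9335.16 = 30437.32
ΣP(Period 0)·Q(Period 0) = 324.03×9 + 488.67×2 + 71.39×21 + 540.76×1 + 3720.76×3 + 9335.16×1 = 2916.27 + 977.34 + 1499.19 + 540.76 + 11162.28 + 9335.16 = 26431
Index = 30437.32 / 26431 × 100 = 115.1577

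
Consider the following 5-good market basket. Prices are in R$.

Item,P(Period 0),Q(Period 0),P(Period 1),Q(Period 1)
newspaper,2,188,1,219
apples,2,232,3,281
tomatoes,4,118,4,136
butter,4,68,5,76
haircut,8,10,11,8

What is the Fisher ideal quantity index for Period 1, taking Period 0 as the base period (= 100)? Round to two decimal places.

114.87

Laspeyres component (base-period weights):
ΣP(Period 0)Q(Period 1) = 2×219 + 2×281 + 4×136 + 4×76 + 8×8 = 438 + 562 + 544 + 304 + 64 = 1912
ΣP(Period 0)Q(Period 0) = 2×188 + 2×232 + 4×118 + 4×68 + 8×10 = 376 + 464 + 472 + 272 + 80 = 1664
L = 1912 / 1664 × 100 = 114.9038
Paasche component (current-period weights):
ΣP(Period 1)Q(Period 1) = 1×219 + 3×281 + 4×136 + 5×76 + 11×8 = 219 + 843 + 544 + 380 + 88 = 2074
ΣP(Period 1)Q(Period 0) = 1×188 + 3×232 + 4×118 + 5×68 + 11×10 = 188 + 696 + 472 + 340 + 110 = 1806
P = 2074 / 1806 × 100 = 114.8394
Fisher = √(L × P) = √(114.9038 × 114.8394) = 114.8716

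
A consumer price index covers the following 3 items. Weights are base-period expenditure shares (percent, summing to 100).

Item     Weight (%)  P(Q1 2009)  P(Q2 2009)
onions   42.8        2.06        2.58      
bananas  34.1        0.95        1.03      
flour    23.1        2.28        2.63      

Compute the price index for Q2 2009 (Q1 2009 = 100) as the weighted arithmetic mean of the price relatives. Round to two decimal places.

117.22

onions: 42.8 × (2.58/2.06) = 42.8 × 1.252427 = 53.6039
bananas: 34.1 × (1.03/0.95) = 34.1 × 1.084211 = 36.9716
flour: 23.1 × (2.63/2.28) = 23.1 × 1.153509 = 26.6461
Index = Σ wᵢ·(p₁ᵢ/p₀ᵢ) = 53.6039 + 36.9716 + 26.6461 = 117.2215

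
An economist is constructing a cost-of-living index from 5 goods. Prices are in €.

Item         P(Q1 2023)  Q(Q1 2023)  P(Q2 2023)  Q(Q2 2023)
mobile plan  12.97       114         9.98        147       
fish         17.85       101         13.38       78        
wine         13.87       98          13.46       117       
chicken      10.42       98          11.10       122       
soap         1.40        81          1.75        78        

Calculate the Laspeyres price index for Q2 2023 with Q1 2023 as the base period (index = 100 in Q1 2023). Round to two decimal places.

87.23

Laspeyres price index uses base-period quantities as weights.
ΣP(Q2 2023)·Q(Q1 2023) = 9.98×114 + 13.38×101 + 13.46×98 + 11.10×98 + 1.75×81 = 1137.72 + 1351.38 + 1319.08 + 1087.8 + 141.75 = 5037.73
ΣP(Q1 2023)·Q(Q1 2023) = 12.97×114 + 17.85×101 + 13.87×98 + 10.42×98 + 1.40×81 = 1478.58 + 1802.85 + 1359.26 + 1021.16 + 113.4 = 5775.25
Index = 5037.73 / 5775.25 × 100 = 87.2296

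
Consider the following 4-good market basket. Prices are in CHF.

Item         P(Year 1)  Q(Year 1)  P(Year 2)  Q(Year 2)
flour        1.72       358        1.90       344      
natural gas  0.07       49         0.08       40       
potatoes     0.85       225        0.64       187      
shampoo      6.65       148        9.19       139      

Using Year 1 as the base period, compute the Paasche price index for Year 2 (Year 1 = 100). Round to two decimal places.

122.42

Paasche price index uses current-period quantities as weights.
ΣP(Year 2)·Q(Year 2) = 1.90×344 + 0.08×40 + 0.64×187 + 9.19×139 = 653.6 + 3.2 + 119.68 + 1277.41 = 2053.89
ΣP(Year 1)·Q(Year 2) = 1.72×344 + 0.07×40 + 0.85×187 + 6.65×139 = 591.68 + 2.8 + 158.95 + 924.35 = 1677.78
Index = 2053.89 / 1677.78 × 100 = 122.4171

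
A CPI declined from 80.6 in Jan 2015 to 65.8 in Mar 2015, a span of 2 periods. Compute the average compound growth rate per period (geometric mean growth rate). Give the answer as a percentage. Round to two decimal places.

Growth factor = (65.8/80.6)^(1/2) = (0.816377)^(1/2) = 0.903536
Growth rate = 0.903536 − 1 = -0.096464 = -9.6464%

-9.65%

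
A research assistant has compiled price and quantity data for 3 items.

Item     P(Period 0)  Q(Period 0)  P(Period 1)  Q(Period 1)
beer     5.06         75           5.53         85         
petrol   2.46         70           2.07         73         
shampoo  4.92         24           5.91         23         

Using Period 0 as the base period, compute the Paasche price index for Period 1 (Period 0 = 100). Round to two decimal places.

104.74

Paasche price index uses current-period quantities as weights.
ΣP(Period 1)·Q(Period 1) = 5.53×85 + 2.07×73 + 5.91×23 = 470.05 + 151.11 + 135.93 = 757.09
ΣP(Period 0)·Q(Period 1) = 5.06×85 + 2.46×73 + 4.92×23 = 430.1 + 179.58 + 113.16 = 722.84
Index = 757.09 / 722.84 × 100 = 104.7383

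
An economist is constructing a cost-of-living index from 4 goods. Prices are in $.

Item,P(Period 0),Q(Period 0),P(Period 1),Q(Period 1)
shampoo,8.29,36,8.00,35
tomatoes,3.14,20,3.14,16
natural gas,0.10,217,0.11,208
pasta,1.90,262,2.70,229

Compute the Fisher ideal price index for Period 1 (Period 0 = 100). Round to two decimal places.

Laspeyres component (base-period weights):
ΣP(Period 1)Q(Period 0) = 8.00×36 + 3.14×20 + 0.11×217 + 2.70×262 = 288 + 62.8 + 23.87 + 707.4 = 1082.07
ΣP(Period 0)Q(Period 0) = 8.29×36 + 3.14×20 + 0.10×217 + 1.90×262 = 298.44 + 62.8 + 21.7 + 497.8 = 880.74
L = 1082.07 / 880.74 × 100 = 122.8592
Paasche component (current-period weights):
ΣP(Period 1)Q(Period 1) = 8.00×35 + 3.14×16 + 0.11×208 + 2.70×229 = 280 + 50.24 + 22.88 + 618.3 = 971.42
ΣP(Period 0)Q(Period 1) = 8.29×35 + 3.14×16 + 0.10×208 + 1.90×229 = 290.15 + 50.24 + 20.8 + 435.1 = 796.29
P = 971.42 / 796.29 × 100 = 121.9932
Fisher = √(L × P) = √(122.8592 × 121.9932) = 122.4254

122.43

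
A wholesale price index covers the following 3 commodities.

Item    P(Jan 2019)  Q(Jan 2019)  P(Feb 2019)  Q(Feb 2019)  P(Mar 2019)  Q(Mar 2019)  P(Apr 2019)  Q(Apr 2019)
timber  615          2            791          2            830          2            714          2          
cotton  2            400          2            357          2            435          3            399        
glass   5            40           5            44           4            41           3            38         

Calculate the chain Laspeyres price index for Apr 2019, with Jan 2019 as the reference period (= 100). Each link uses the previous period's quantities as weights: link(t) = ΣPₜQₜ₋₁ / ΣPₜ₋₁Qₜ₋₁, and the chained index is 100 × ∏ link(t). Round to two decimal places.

124.41

Link Jan 2019→Feb 2019:
ΣP(Feb 2019)Q(Jan 2019) = 791×2 + 2×400 + 5×40 = 1582 + 800 + 200 = 2582
ΣP(Jan 2019)Q(Jan 2019) = 615×2 + 2×400 + 5×40 = 1230 + 800 + 200 = 2230
link = 2582/2230 = 1.157848
Link Feb 2019→Mar 2019:
ΣP(Mar 2019)Q(Feb 2019) = 830×2 + 2×357 + 4×44 = 1660 + 714 + 176 = 2550
ΣP(Feb 2019)Q(Feb 2019) = 791×2 + 2×357 + 5×44 = 1582 + 714 + 220 = 2516
link = 2550/2516 = 1.013514
Link Mar 2019→Apr 2019:
ΣP(Apr 2019)Q(Mar 2019) = 714×2 + 3×435 + 3×41 = 1428 + 1305 + 123 = 2856
ΣP(Mar 2019)Q(Mar 2019) = 830×2 + 2×435 + 4×41 = 1660 + 870 + 164 = 2694
link = 2856/2694 = 1.060134
Chained index = 100 × 1.157848 × 1.013514 × 1.060134 = 124.4061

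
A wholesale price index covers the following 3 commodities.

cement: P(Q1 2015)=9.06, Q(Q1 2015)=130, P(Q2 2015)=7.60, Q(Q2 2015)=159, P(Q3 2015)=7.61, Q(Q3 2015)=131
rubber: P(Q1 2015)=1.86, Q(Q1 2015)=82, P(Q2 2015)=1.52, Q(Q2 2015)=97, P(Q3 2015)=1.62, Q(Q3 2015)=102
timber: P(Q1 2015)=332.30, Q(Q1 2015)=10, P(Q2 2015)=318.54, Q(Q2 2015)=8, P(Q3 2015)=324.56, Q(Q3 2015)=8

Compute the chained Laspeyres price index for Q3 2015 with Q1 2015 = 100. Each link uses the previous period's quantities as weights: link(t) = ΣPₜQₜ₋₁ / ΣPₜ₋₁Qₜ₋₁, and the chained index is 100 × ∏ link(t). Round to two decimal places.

Link Q1 2015→Q2 2015:
ΣP(Q2 2015)Q(Q1 2015) = 7.60×130 + 1.52×82 + 318.54×10 = 988 + 124.64 + 3185.4 = 4298.04
ΣP(Q1 2015)Q(Q1 2015) = 9.06×130 + 1.86×82 + 332.30×10 = 1177.8 + 152.52 + 3323 = 4653.32
link = 4298.04/4653.32 = 0.923650
Link Q2 2015→Q3 2015:
ΣP(Q3 2015)Q(Q2 2015) = 7.61×159 + 1.62×97 + 324.56×8 = 1209.99 + 157.14 + 2596.48 = 3963.61
ΣP(Q2 2015)Q(Q2 2015) = 7.60×159 + 1.52×97 + 318.54×8 = 1208.4 + 147.44 + 2548.32 = 3904.16
link = 3963.61/3904.16 = 1.015227
Chained index = 100 × 0.923650 × 1.015227 = 93.7715

93.77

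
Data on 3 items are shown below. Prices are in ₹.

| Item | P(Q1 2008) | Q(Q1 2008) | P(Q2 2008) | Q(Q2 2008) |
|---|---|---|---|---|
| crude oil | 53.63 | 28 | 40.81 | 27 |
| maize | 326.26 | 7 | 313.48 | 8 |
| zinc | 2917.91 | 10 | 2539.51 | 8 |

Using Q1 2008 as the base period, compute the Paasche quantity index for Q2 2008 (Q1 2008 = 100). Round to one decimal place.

83.3

Paasche quantity index uses current-period prices as weights.
ΣP(Q2 2008)·Q(Q2 2008) = 40.81×27 + 313.48×8 + 2539.51×8 = 1101.87 + 2507.84 + 20316.08 = 23925.79
ΣP(Q2 2008)·Q(Q1 2008) = 40.81×28 + 313.48×7 + 2539.51×10 = 1142.68 + 2194.36 + 25395.1 = 28732.14
Index = 23925.79 / 28732.14 × 100 = 83.2719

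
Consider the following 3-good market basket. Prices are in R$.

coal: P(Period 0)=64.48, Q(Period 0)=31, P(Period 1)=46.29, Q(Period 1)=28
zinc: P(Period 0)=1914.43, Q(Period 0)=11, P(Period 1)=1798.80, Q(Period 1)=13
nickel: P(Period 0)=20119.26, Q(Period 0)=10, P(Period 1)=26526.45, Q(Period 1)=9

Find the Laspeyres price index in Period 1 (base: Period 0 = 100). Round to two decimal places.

127.75

Laspeyres price index uses base-period quantities as weights.
ΣP(Period 1)·Q(Period 0) = 46.29×31 + 1798.80×11 + 26526.45×10 = 1434.99 + 19786.8 + 265264.5 = 286486.29
ΣP(Period 0)·Q(Period 0) = 64.48×31 + 1914.43×11 + 20119.26×10 = 1998.88 + 21058.73 + 201192.6 = 224250.21
Index = 286486.29 / 224250.21 × 100 = 127.7530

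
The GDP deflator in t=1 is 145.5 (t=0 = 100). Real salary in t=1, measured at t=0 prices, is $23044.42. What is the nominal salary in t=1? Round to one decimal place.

33529.6

Nominal = Real × (Index/100) = 23044.42 × (145.5/100)
        = 23044.42 × 1.455 = 33529.6311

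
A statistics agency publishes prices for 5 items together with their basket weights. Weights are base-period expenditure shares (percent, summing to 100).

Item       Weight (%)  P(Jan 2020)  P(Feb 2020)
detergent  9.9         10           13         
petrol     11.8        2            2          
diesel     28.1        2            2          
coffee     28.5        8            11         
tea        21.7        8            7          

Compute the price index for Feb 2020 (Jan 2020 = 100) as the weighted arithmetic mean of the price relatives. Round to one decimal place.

detergent: 9.9 × (13/10) = 9.9 × 1.300000 = 12.8700
petrol: 11.8 × (2/2) = 11.8 × 1.000000 = 11.8000
diesel: 28.1 × (2/2) = 28.1 × 1.000000 = 28.1000
coffee: 28.5 × (11/8) = 28.5 × 1.375000 = 39.1875
tea: 21.7 × (7/8) = 21.7 × 0.875000 = 18.9875
Index = Σ wᵢ·(p₁ᵢ/p₀ᵢ) = 12.8700 + 11.8000 + 28.1000 + 39.1875 + 18.9875 = 110.9450

110.9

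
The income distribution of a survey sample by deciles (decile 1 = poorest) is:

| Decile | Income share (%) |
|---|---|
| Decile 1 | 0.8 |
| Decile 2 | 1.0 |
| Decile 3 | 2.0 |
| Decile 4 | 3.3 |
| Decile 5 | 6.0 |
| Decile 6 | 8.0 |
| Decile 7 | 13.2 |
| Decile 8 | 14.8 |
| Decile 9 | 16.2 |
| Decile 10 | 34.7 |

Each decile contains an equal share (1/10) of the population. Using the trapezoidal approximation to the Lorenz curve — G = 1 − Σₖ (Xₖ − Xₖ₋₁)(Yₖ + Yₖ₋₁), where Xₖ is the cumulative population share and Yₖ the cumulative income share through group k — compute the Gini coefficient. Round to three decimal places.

0.507

Cumulative income shares Yₖ: 0.0080, 0.0180, 0.0380, 0.0710, 0.1310, 0.2110, 0.3430, 0.4910, 0.6530, 1.0000
Σ (Xₖ−Xₖ₋₁)(Yₖ+Yₖ₋₁) = (1/10)(0.0080+0.0000) + (1/10)(0.0180+0.0080) + (1/10)(0.0380+0.0180) + (1/10)(0.0710+0.0380) + (1/10)(0.1310+0.0710) + (1/10)(0.2110+0.1310) + (1/10)(0.3430+0.2110) + (1/10)(0.4910+0.3430) + (1/10)(0.6530+0.4910) + (1/10)(1.0000+0.6530)
  = 0.0008 + 0.0026 + 0.0056 + 0.0109 + 0.0202 + 0.0342 + 0.0554 + 0.0834 + 0.1144 + 0.1653 = 0.4928
G = 1 − 0.4928 = 0.5072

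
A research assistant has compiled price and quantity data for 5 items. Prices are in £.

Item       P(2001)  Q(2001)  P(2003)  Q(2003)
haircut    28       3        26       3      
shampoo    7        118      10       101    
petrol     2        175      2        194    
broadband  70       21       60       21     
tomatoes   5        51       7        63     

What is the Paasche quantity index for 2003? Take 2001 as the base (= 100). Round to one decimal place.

98.5

Paasche quantity index uses current-period prices as weights.
ΣP(2003)·Q(2003) = 26×3 + 10×101 + 2×194 + 60×21 + 7×63 = 78 + 1010 + 388 + 1260 + 441 = 3177
ΣP(2003)·Q(2001) = 26×3 + 10×118 + 2×175 + 60×21 + 7×51 = 78 + 1180 + 350 + 1260 + 357 = 3225
Index = 3177 / 3225 × 100 = 98.5116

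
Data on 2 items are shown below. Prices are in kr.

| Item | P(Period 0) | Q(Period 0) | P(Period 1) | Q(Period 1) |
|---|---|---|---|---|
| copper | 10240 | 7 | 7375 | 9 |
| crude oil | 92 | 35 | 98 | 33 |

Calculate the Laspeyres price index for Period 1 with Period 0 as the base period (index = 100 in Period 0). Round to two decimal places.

Laspeyres price index uses base-period quantities as weights.
ΣP(Period 1)·Q(Period 0) = 7375×7 + 98×35 = 51625 + 3430 = 55055
ΣP(Period 0)·Q(Period 0) = 10240×7 + 92×35 = 71680 + 3220 = 74900
Index = 55055 / 74900 × 100 = 73.5047

73.50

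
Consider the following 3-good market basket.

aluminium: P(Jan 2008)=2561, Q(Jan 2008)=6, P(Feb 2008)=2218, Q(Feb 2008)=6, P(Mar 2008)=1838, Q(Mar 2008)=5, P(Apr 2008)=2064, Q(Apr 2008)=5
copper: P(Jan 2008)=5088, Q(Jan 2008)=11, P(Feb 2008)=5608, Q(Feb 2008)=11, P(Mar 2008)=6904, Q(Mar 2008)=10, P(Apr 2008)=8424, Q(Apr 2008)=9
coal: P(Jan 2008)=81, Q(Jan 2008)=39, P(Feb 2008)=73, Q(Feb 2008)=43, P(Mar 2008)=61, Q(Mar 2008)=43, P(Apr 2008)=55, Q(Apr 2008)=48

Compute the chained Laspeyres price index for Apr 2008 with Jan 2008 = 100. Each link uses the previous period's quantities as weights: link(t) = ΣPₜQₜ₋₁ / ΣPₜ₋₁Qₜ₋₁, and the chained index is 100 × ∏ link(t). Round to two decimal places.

Link Jan 2008→Feb 2008:
ΣP(Feb 2008)Q(Jan 2008) = 2218×6 + 5608×11 + 73×39 = 13308 + 61688 + 2847 = 77843
ΣP(Jan 2008)Q(Jan 2008) = 2561×6 + 5088×11 + 81×39 = 15366 + 55968 + 3159 = 74493
link = 77843/74493 = 1.044971
Link Feb 2008→Mar 2008:
ΣP(Mar 2008)Q(Feb 2008) = 1838×6 + 6904×11 + 61×43 = 11028 + 75944 + 2623 = 89595
ΣP(Feb 2008)Q(Feb 2008) = 2218×6 + 5608×11 + 73×43 = 13308 + 61688 + 3139 = 78135
link = 89595/78135 = 1.146669
Link Mar 2008→Apr 2008:
ΣP(Apr 2008)Q(Mar 2008) = 2064×5 + 8424×10 + 55×43 = 10320 + 84240 + 2365 = 96925
ΣP(Mar 2008)Q(Mar 2008) = 1838×5 + 6904×10 + 61×43 = 9190 + 69040 + 2623 = 80853
link = 96925/80853 = 1.198781
Chained index = 100 × 1.044971 × 1.146669 × 1.198781 = 143.6422

143.64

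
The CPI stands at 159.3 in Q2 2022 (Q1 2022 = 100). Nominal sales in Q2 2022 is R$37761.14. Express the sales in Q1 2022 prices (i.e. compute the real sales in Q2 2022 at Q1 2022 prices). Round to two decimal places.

Real = Nominal ÷ (Index/100) = 37761.14 ÷ (159.3/100)
     = 37761.14 ÷ 1.593 = 23704.4193

23704.42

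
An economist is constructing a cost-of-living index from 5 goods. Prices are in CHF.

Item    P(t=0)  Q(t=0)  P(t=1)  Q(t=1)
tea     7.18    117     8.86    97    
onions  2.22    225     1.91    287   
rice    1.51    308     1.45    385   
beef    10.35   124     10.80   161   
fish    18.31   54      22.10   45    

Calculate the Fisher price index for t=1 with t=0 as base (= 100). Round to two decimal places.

107.85

Laspeyres component (base-period weights):
ΣP(t=1)Q(t=0) = 8.86×117 + 1.91×225 + 1.45×308 + 10.80×124 + 22.10×54 = 1036.62 + 429.75 + 446.6 + 1339.2 + 1193.4 = 4445.57
ΣP(t=0)Q(t=0) = 7.18×117 + 2.22×225 + 1.51×308 + 10.35×124 + 18.31×54 = 840.06 + 499.5 + 465.08 + 1283.4 + 988.74 = 4076.78
L = 4445.57 / 4076.78 × 100 = 109.0461
Paasche component (current-period weights):
ΣP(t=1)Q(t=1) = 8.86×97 + 1.91×287 + 1.45×385 + 10.80×161 + 22.10×45 = 859.42 + 548.17 + 558.25 + 1738.8 + 994.5 = 4699.14
ΣP(t=0)Q(t=1) = 7.18×97 + 2.22×287 + 1.51×385 + 10.35×161 + 18.31×45 = 696.46 + 637.14 + 581.35 + 1666.35 + 823.95 = 4405.25
P = 4699.14 / 4405.25 × 100 = 106.6714
Fisher = √(L × P) = √(109.0461 × 106.6714) = 107.8522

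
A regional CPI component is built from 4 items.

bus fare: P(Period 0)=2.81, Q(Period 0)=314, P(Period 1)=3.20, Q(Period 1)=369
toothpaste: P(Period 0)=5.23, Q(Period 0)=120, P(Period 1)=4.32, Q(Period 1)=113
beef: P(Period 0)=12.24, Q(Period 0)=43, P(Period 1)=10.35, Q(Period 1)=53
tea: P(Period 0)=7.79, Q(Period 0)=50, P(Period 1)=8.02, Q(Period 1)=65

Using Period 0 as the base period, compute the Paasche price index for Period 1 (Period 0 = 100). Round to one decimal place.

98.4

Paasche price index uses current-period quantities as weights.
ΣP(Period 1)·Q(Period 1) = 3.20×369 + 4.32×113 + 10.35×53 + 8.02×65 = 1180.8 + 488.16 + 548.55 + 521.3 = 2738.81
ΣP(Period 0)·Q(Period 1) = 2.81×369 + 5.23×113 + 12.24×53 + 7.79×65 = 1036.89 + 590.99 + 648.72 + 506.35 = 2782.95
Index = 2738.81 / 2782.95 × 100 = 98.4139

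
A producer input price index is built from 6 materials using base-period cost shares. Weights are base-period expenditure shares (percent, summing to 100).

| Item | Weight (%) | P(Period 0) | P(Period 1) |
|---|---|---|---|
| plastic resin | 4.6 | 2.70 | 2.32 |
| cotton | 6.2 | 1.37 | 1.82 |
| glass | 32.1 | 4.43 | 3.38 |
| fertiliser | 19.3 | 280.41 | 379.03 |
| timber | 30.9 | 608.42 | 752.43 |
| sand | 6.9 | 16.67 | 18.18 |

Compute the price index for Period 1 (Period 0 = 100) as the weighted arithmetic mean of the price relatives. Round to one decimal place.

108.5

plastic resin: 4.6 × (2.32/2.70) = 4.6 × 0.859259 = 3.9526
cotton: 6.2 × (1.82/1.37) = 6.2 × 1.328467 = 8.2365
glass: 32.1 × (3.38/4.43) = 32.1 × 0.762980 = 24.4916
fertiliser: 19.3 × (379.03/280.41) = 19.3 × 1.351699 = 26.0878
timber: 30.9 × (752.43/608.42) = 30.9 × 1.236695 = 38.2139
sand: 6.9 × (18.18/16.67) = 6.9 × 1.090582 = 7.5250
Index = Σ wᵢ·(p₁ᵢ/p₀ᵢ) = 3.9526 + 8.2365 + 24.4916 + 26.0878 + 38.2139 + 7.5250 = 108.5074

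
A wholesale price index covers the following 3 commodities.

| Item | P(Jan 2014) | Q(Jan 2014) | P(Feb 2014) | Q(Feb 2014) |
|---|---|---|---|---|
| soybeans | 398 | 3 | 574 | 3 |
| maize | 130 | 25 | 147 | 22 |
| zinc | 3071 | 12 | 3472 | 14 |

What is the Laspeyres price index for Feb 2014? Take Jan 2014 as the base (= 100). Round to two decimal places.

113.96

Laspeyres price index uses base-period quantities as weights.
ΣP(Feb 2014)·Q(Jan 2014) = 574×3 + 147×25 + 3472×12 = 1722 + 3675 + 41664 = 47061
ΣP(Jan 2014)·Q(Jan 2014) = 398×3 + 130×25 + 3071×12 = 1194 + 3250 + 36852 = 41296
Index = 47061 / 41296 × 100 = 113.9602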